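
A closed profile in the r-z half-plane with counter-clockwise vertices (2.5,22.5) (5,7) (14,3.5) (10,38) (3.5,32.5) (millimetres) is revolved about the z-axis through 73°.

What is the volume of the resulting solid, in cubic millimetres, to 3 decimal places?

Volume = 2604.028 mm³

Profile (r,z), 5 vertices: (2.5,22.5) (5,7) (14,3.5) (10,38) (3.5,32.5)
edge 0: (2.5,22.5)→(5,7)  cross = 2.5·7 − 5·22.5 = -95.0000; (r_i+r_j)·cross = 7.5·-95.0000 = -712.5000
edge 1: (5,7)→(14,3.5)  cross = 5·3.5 − 14·7 = -80.5000; (r_i+r_j)·cross = 19·-80.5000 = -1529.5000
edge 2: (14,3.5)→(10,38)  cross = 14·38 − 10·3.5 = 497.0000; (r_i+r_j)·cross = 24·497.0000 = 11928.0000
edge 3: (10,38)→(3.5,32.5)  cross = 10·32.5 − 3.5·38 = 192.0000; (r_i+r_j)·cross = 13.5·192.0000 = 2592.0000
edge 4: (3.5,32.5)→(2.5,22.5)  cross = 3.5·22.5 − 2.5·32.5 = -2.5000; (r_i+r_j)·cross = 6·-2.5000 = -15.0000
Σcross = 511.0000 → A = |Σcross|/2 = 255.5000 mm²
Σ(r_i+r_j)·cross = 12263.0000 → first moment M = |Σ|/6 = 2043.8333
R_c = M/A = 2043.8333/255.5000 = 7.9993 mm
θ = 73° = 1.274090 rad
V = θ·R_c·A = 1.274090·7.9993·255.5000 = 2604.028 mm³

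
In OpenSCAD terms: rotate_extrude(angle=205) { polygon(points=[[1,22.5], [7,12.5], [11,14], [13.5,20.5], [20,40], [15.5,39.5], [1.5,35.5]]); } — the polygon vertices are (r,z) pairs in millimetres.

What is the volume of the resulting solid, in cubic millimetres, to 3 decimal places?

Profile (r,z), 7 vertices: (1,22.5) (7,12.5) (11,14) (13.5,20.5) (20,40) (15.5,39.5) (1.5,35.5)
edge 0: (1,22.5)→(7,12.5)  cross = 1·12.5 − 7·22.5 = -145.0000; (r_i+r_j)·cross = 8·-145.0000 = -1160.0000
edge 1: (7,12.5)→(11,14)  cross = 7·14 − 11·12.5 = -39.5000; (r_i+r_j)·cross = 18·-39.5000 = -711.0000
edge 2: (11,14)→(13.5,20.5)  cross = 11·20.5 − 13.5·14 = 36.5000; (r_i+r_j)·cross = 24.5·36.5000 = 894.2500
edge 3: (13.5,20.5)→(20,40)  cross = 13.5·40 − 20·20.5 = 130.0000; (r_i+r_j)·cross = 33.5·130.0000 = 4355.0000
edge 4: (20,40)→(15.5,39.5)  cross = 20·39.5 − 15.5·40 = 170.0000; (r_i+r_j)·cross = 35.5·170.0000 = 6035.0000
edge 5: (15.5,39.5)→(1.5,35.5)  cross = 15.5·35.5 − 1.5·39.5 = 491.0000; (r_i+r_j)·cross = 17·491.0000 = 8347.0000
edge 6: (1.5,35.5)→(1,22.5)  cross = 1.5·22.5 − 1·35.5 = -1.7500; (r_i+r_j)·cross = 2.5·-1.7500 = -4.3750
Σcross = 641.2500 → A = |Σcross|/2 = 320.6250 mm²
Σ(r_i+r_j)·cross = 17755.8750 → first moment M = |Σ|/6 = 2959.3125
R_c = M/A = 2959.3125/320.6250 = 9.2298 mm
θ = 205° = 3.577925 rad
V = θ·R_c·A = 3.577925·9.2298·320.6250 = 10588.198 mm³

Volume = 10588.198 mm³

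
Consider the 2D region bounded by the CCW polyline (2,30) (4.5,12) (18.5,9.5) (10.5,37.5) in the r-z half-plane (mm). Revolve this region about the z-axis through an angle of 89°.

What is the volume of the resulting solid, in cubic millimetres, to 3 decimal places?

Profile (r,z), 4 vertices: (2,30) (4.5,12) (18.5,9.5) (10.5,37.5)
edge 0: (2,30)→(4.5,12)  cross = 2·12 − 4.5·30 = -111.0000; (r_i+r_j)·cross = 6.5·-111.0000 = -721.5000
edge 1: (4.5,12)→(18.5,9.5)  cross = 4.5·9.5 − 18.5·12 = -179.2500; (r_i+r_j)·cross = 23·-179.2500 = -4122.7500
edge 2: (18.5,9.5)→(10.5,37.5)  cross = 18.5·37.5 − 10.5·9.5 = 594.0000; (r_i+r_j)·cross = 29·594.0000 = 17226.0000
edge 3: (10.5,37.5)→(2,30)  cross = 10.5·30 − 2·37.5 = 240.0000; (r_i+r_j)·cross = 12.5·240.0000 = 3000.0000
Σcross = 543.7500 → A = |Σcross|/2 = 271.8750 mm²
Σ(r_i+r_j)·cross = 15381.7500 → first moment M = |Σ|/6 = 2563.6250
R_c = M/A = 2563.6250/271.8750 = 9.4294 mm
θ = 89° = 1.553343 rad
V = θ·R_c·A = 1.553343·9.4294·271.8750 = 3982.189 mm³

Volume = 3982.189 mm³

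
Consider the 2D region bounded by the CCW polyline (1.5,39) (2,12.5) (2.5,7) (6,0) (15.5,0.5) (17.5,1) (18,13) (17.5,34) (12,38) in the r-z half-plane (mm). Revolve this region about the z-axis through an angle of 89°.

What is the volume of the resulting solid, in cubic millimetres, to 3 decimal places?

Profile (r,z), 9 vertices: (1.5,39) (2,12.5) (2.5,7) (6,0) (15.5,0.5) (17.5,1) (18,13) (17.5,34) (12,38)
edge 0: (1.5,39)→(2,12.5)  cross = 1.5·12.5 − 2·39 = -59.2500; (r_i+r_j)·cross = 3.5·-59.2500 = -207.3750
edge 1: (2,12.5)→(2.5,7)  cross = 2·7 − 2.5·12.5 = -17.2500; (r_i+r_j)·cross = 4.5·-17.2500 = -77.6250
edge 2: (2.5,7)→(6,0)  cross = 2.5·0 − 6·7 = -42.0000; (r_i+r_j)·cross = 8.5·-42.0000 = -357.0000
edge 3: (6,0)→(15.5,0.5)  cross = 6·0.5 − 15.5·0 = 3.0000; (r_i+r_j)·cross = 21.5·3.0000 = 64.5000
edge 4: (15.5,0.5)→(17.5,1)  cross = 15.5·1 − 17.5·0.5 = 6.7500; (r_i+r_j)·cross = 33·6.7500 = 222.7500
edge 5: (17.5,1)→(18,13)  cross = 17.5·13 − 18·1 = 209.5000; (r_i+r_j)·cross = 35.5·209.5000 = 7437.2500
edge 6: (18,13)→(17.5,34)  cross = 18·34 − 17.5·13 = 384.5000; (r_i+r_j)·cross = 35.5·384.5000 = 13649.7500
edge 7: (17.5,34)→(12,38)  cross = 17.5·38 − 12·34 = 257.0000; (r_i+r_j)·cross = 29.5·257.0000 = 7581.5000
edge 8: (12,38)→(1.5,39)  cross = 12·39 − 1.5·38 = 411.0000; (r_i+r_j)·cross = 13.5·411.0000 = 5548.5000
Σcross = 1153.2500 → A = |Σcross|/2 = 576.6250 mm²
Σ(r_i+r_j)·cross = 33862.2500 → first moment M = |Σ|/6 = 5643.7083
R_c = M/A = 5643.7083/576.6250 = 9.7875 mm
θ = 89° = 1.553343 rad
V = θ·R_c·A = 1.553343·9.7875·576.6250 = 8766.615 mm³

Volume = 8766.615 mm³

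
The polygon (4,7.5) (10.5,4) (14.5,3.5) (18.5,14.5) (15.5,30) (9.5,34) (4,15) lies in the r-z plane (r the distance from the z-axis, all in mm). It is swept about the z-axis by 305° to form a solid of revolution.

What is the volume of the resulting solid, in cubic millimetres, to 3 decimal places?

Profile (r,z), 7 vertices: (4,7.5) (10.5,4) (14.5,3.5) (18.5,14.5) (15.5,30) (9.5,34) (4,15)
edge 0: (4,7.5)→(10.5,4)  cross = 4·4 − 10.5·7.5 = -62.7500; (r_i+r_j)·cross = 14.5·-62.7500 = -909.8750
edge 1: (10.5,4)→(14.5,3.5)  cross = 10.5·3.5 − 14.5·4 = -21.2500; (r_i+r_j)·cross = 25·-21.2500 = -531.2500
edge 2: (14.5,3.5)→(18.5,14.5)  cross = 14.5·14.5 − 18.5·3.5 = 145.5000; (r_i+r_j)·cross = 33·145.5000 = 4801.5000
edge 3: (18.5,14.5)→(15.5,30)  cross = 18.5·30 − 15.5·14.5 = 330.2500; (r_i+r_j)·cross = 34·330.2500 = 11228.5000
edge 4: (15.5,30)→(9.5,34)  cross = 15.5·34 − 9.5·30 = 242.0000; (r_i+r_j)·cross = 25·242.0000 = 6050.0000
edge 5: (9.5,34)→(4,15)  cross = 9.5·15 − 4·34 = 6.5000; (r_i+r_j)·cross = 13.5·6.5000 = 87.7500
edge 6: (4,15)→(4,7.5)  cross = 4·7.5 − 4·15 = -30.0000; (r_i+r_j)·cross = 8·-30.0000 = -240.0000
Σcross = 610.2500 → A = |Σcross|/2 = 305.1250 mm²
Σ(r_i+r_j)·cross = 20486.6250 → first moment M = |Σ|/6 = 3414.4375
R_c = M/A = 3414.4375/305.1250 = 11.1903 mm
θ = 305° = 5.323254 rad
V = θ·R_c·A = 5.323254·11.1903·305.1250 = 18175.919 mm³

Volume = 18175.919 mm³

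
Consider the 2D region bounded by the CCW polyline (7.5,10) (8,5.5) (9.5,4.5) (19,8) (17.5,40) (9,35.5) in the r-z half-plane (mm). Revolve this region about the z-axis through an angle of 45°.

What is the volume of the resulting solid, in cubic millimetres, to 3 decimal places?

Volume = 3336.535 mm³

Profile (r,z), 6 vertices: (7.5,10) (8,5.5) (9.5,4.5) (19,8) (17.5,40) (9,35.5)
edge 0: (7.5,10)→(8,5.5)  cross = 7.5·5.5 − 8·10 = -38.7500; (r_i+r_j)·cross = 15.5·-38.7500 = -600.6250
edge 1: (8,5.5)→(9.5,4.5)  cross = 8·4.5 − 9.5·5.5 = -16.2500; (r_i+r_j)·cross = 17.5·-16.2500 = -284.3750
edge 2: (9.5,4.5)→(19,8)  cross = 9.5·8 − 19·4.5 = -9.5000; (r_i+r_j)·cross = 28.5·-9.5000 = -270.7500
edge 3: (19,8)→(17.5,40)  cross = 19·40 − 17.5·8 = 620.0000; (r_i+r_j)·cross = 36.5·620.0000 = 22630.0000
edge 4: (17.5,40)→(9,35.5)  cross = 17.5·35.5 − 9·40 = 261.2500; (r_i+r_j)·cross = 26.5·261.2500 = 6923.1250
edge 5: (9,35.5)→(7.5,10)  cross = 9·10 − 7.5·35.5 = -176.2500; (r_i+r_j)·cross = 16.5·-176.2500 = -2908.1250
Σcross = 640.5000 → A = |Σcross|/2 = 320.2500 mm²
Σ(r_i+r_j)·cross = 25489.2500 → first moment M = |Σ|/6 = 4248.2083
R_c = M/A = 4248.2083/320.2500 = 13.2653 mm
θ = 45° = 0.785398 rad
V = θ·R_c·A = 0.785398·13.2653·320.2500 = 3336.535 mm³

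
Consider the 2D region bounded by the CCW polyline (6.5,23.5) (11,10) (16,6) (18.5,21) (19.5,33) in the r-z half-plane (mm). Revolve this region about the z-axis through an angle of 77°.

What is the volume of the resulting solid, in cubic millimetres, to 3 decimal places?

Volume = 3542.026 mm³

Profile (r,z), 5 vertices: (6.5,23.5) (11,10) (16,6) (18.5,21) (19.5,33)
edge 0: (6.5,23.5)→(11,10)  cross = 6.5·10 − 11·23.5 = -193.5000; (r_i+r_j)·cross = 17.5·-193.5000 = -3386.2500
edge 1: (11,10)→(16,6)  cross = 11·6 − 16·10 = -94.0000; (r_i+r_j)·cross = 27·-94.0000 = -2538.0000
edge 2: (16,6)→(18.5,21)  cross = 16·21 − 18.5·6 = 225.0000; (r_i+r_j)·cross = 34.5·225.0000 = 7762.5000
edge 3: (18.5,21)→(19.5,33)  cross = 18.5·33 − 19.5·21 = 201.0000; (r_i+r_j)·cross = 38·201.0000 = 7638.0000
edge 4: (19.5,33)→(6.5,23.5)  cross = 19.5·23.5 − 6.5·33 = 243.7500; (r_i+r_j)·cross = 26·243.7500 = 6337.5000
Σcross = 382.2500 → A = |Σcross|/2 = 191.1250 mm²
Σ(r_i+r_j)·cross = 15813.7500 → first moment M = |Σ|/6 = 2635.6250
R_c = M/A = 2635.6250/191.1250 = 13.7901 mm
θ = 77° = 1.343904 rad
V = θ·R_c·A = 1.343904·13.7901·191.1250 = 3542.026 mm³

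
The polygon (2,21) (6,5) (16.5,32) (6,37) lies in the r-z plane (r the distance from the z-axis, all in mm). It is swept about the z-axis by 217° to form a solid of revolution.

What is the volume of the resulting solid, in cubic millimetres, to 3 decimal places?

Volume = 7175.793 mm³

Profile (r,z), 4 vertices: (2,21) (6,5) (16.5,32) (6,37)
edge 0: (2,21)→(6,5)  cross = 2·5 − 6·21 = -116.0000; (r_i+r_j)·cross = 8·-116.0000 = -928.0000
edge 1: (6,5)→(16.5,32)  cross = 6·32 − 16.5·5 = 109.5000; (r_i+r_j)·cross = 22.5·109.5000 = 2463.7500
edge 2: (16.5,32)→(6,37)  cross = 16.5·37 − 6·32 = 418.5000; (r_i+r_j)·cross = 22.5·418.5000 = 9416.2500
edge 3: (6,37)→(2,21)  cross = 6·21 − 2·37 = 52.0000; (r_i+r_j)·cross = 8·52.0000 = 416.0000
Σcross = 464.0000 → A = |Σcross|/2 = 232.0000 mm²
Σ(r_i+r_j)·cross = 11368.0000 → first moment M = |Σ|/6 = 1894.6667
R_c = M/A = 1894.6667/232.0000 = 8.1667 mm
θ = 217° = 3.787364 rad
V = θ·R_c·A = 3.787364·8.1667·232.0000 = 7175.793 mm³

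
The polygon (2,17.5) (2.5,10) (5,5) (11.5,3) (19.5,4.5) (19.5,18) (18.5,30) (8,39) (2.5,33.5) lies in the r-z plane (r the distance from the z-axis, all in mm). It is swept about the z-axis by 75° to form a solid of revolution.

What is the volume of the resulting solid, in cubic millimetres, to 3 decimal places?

Profile (r,z), 9 vertices: (2,17.5) (2.5,10) (5,5) (11.5,3) (19.5,4.5) (19.5,18) (18.5,30) (8,39) (2.5,33.5)
edge 0: (2,17.5)→(2.5,10)  cross = 2·10 − 2.5·17.5 = -23.7500; (r_i+r_j)·cross = 4.5·-23.7500 = -106.8750
edge 1: (2.5,10)→(5,5)  cross = 2.5·5 − 5·10 = -37.5000; (r_i+r_j)·cross = 7.5·-37.5000 = -281.2500
edge 2: (5,5)→(11.5,3)  cross = 5·3 − 11.5·5 = -42.5000; (r_i+r_j)·cross = 16.5·-42.5000 = -701.2500
edge 3: (11.5,3)→(19.5,4.5)  cross = 11.5·4.5 − 19.5·3 = -6.7500; (r_i+r_j)·cross = 31·-6.7500 = -209.2500
edge 4: (19.5,4.5)→(19.5,18)  cross = 19.5·18 − 19.5·4.5 = 263.2500; (r_i+r_j)·cross = 39·263.2500 = 10266.7500
edge 5: (19.5,18)→(18.5,30)  cross = 19.5·30 − 18.5·18 = 252.0000; (r_i+r_j)·cross = 38·252.0000 = 9576.0000
edge 6: (18.5,30)→(8,39)  cross = 18.5·39 − 8·30 = 481.5000; (r_i+r_j)·cross = 26.5·481.5000 = 12759.7500
edge 7: (8,39)→(2.5,33.5)  cross = 8·33.5 − 2.5·39 = 170.5000; (r_i+r_j)·cross = 10.5·170.5000 = 1790.2500
edge 8: (2.5,33.5)→(2,17.5)  cross = 2.5·17.5 − 2·33.5 = -23.2500; (r_i+r_j)·cross = 4.5·-23.2500 = -104.6250
Σcross = 1033.5000 → A = |Σcross|/2 = 516.7500 mm²
Σ(r_i+r_j)·cross = 32989.5000 → first moment M = |Σ|/6 = 5498.2500
R_c = M/A = 5498.2500/516.7500 = 10.6401 mm
θ = 75° = 1.308997 rad
V = θ·R_c·A = 1.308997·10.6401·516.7500 = 7197.192 mm³

Volume = 7197.192 mm³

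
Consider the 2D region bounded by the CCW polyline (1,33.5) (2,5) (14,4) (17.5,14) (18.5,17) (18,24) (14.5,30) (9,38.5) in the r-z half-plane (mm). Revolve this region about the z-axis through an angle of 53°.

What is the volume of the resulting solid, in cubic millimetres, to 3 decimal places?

Volume = 3832.357 mm³

Profile (r,z), 8 vertices: (1,33.5) (2,5) (14,4) (17.5,14) (18.5,17) (18,24) (14.5,30) (9,38.5)
edge 0: (1,33.5)→(2,5)  cross = 1·5 − 2·33.5 = -62.0000; (r_i+r_j)·cross = 3·-62.0000 = -186.0000
edge 1: (2,5)→(14,4)  cross = 2·4 − 14·5 = -62.0000; (r_i+r_j)·cross = 16·-62.0000 = -992.0000
edge 2: (14,4)→(17.5,14)  cross = 14·14 − 17.5·4 = 126.0000; (r_i+r_j)·cross = 31.5·126.0000 = 3969.0000
edge 3: (17.5,14)→(18.5,17)  cross = 17.5·17 − 18.5·14 = 38.5000; (r_i+r_j)·cross = 36·38.5000 = 1386.0000
edge 4: (18.5,17)→(18,24)  cross = 18.5·24 − 18·17 = 138.0000; (r_i+r_j)·cross = 36.5·138.0000 = 5037.0000
edge 5: (18,24)→(14.5,30)  cross = 18·30 − 14.5·24 = 192.0000; (r_i+r_j)·cross = 32.5·192.0000 = 6240.0000
edge 6: (14.5,30)→(9,38.5)  cross = 14.5·38.5 − 9·30 = 288.2500; (r_i+r_j)·cross = 23.5·288.2500 = 6773.8750
edge 7: (9,38.5)→(1,33.5)  cross = 9·33.5 − 1·38.5 = 263.0000; (r_i+r_j)·cross = 10·263.0000 = 2630.0000
Σcross = 921.7500 → A = |Σcross|/2 = 460.8750 mm²
Σ(r_i+r_j)·cross = 24857.8750 → first moment M = |Σ|/6 = 4142.9792
R_c = M/A = 4142.9792/460.8750 = 8.9894 mm
θ = 53° = 0.925025 rad
V = θ·R_c·A = 0.925025·8.9894·460.8750 = 3832.357 mm³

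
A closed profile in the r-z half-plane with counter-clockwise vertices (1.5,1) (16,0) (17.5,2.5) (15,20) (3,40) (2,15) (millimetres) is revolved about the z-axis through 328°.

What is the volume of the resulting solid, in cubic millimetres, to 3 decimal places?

Profile (r,z), 6 vertices: (1.5,1) (16,0) (17.5,2.5) (15,20) (3,40) (2,15)
edge 0: (1.5,1)→(16,0)  cross = 1.5·0 − 16·1 = -16.0000; (r_i+r_j)·cross = 17.5·-16.0000 = -280.0000
edge 1: (16,0)→(17.5,2.5)  cross = 16·2.5 − 17.5·0 = 40.0000; (r_i+r_j)·cross = 33.5·40.0000 = 1340.0000
edge 2: (17.5,2.5)→(15,20)  cross = 17.5·20 − 15·2.5 = 312.5000; (r_i+r_j)·cross = 32.5·312.5000 = 10156.2500
edge 3: (15,20)→(3,40)  cross = 15·40 − 3·20 = 540.0000; (r_i+r_j)·cross = 18·540.0000 = 9720.0000
edge 4: (3,40)→(2,15)  cross = 3·15 − 2·40 = -35.0000; (r_i+r_j)·cross = 5·-35.0000 = -175.0000
edge 5: (2,15)→(1.5,1)  cross = 2·1 − 1.5·15 = -20.5000; (r_i+r_j)·cross = 3.5·-20.5000 = -71.7500
Σcross = 821.0000 → A = |Σcross|/2 = 410.5000 mm²
Σ(r_i+r_j)·cross = 20689.5000 → first moment M = |Σ|/6 = 3448.2500
R_c = M/A = 3448.2500/410.5000 = 8.4001 mm
θ = 328° = 5.724680 rad
V = θ·R_c·A = 5.724680·8.4001·410.5000 = 19740.128 mm³

Volume = 19740.128 mm³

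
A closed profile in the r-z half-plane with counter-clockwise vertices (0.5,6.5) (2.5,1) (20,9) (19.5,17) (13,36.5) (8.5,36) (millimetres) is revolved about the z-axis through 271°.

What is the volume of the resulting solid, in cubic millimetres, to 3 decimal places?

Volume = 20640.243 mm³

Profile (r,z), 6 vertices: (0.5,6.5) (2.5,1) (20,9) (19.5,17) (13,36.5) (8.5,36)
edge 0: (0.5,6.5)→(2.5,1)  cross = 0.5·1 − 2.5·6.5 = -15.7500; (r_i+r_j)·cross = 3·-15.7500 = -47.2500
edge 1: (2.5,1)→(20,9)  cross = 2.5·9 − 20·1 = 2.5000; (r_i+r_j)·cross = 22.5·2.5000 = 56.2500
edge 2: (20,9)→(19.5,17)  cross = 20·17 − 19.5·9 = 164.5000; (r_i+r_j)·cross = 39.5·164.5000 = 6497.7500
edge 3: (19.5,17)→(13,36.5)  cross = 19.5·36.5 − 13·17 = 490.7500; (r_i+r_j)·cross = 32.5·490.7500 = 15949.3750
edge 4: (13,36.5)→(8.5,36)  cross = 13·36 − 8.5·36.5 = 157.7500; (r_i+r_j)·cross = 21.5·157.7500 = 3391.6250
edge 5: (8.5,36)→(0.5,6.5)  cross = 8.5·6.5 − 0.5·36 = 37.2500; (r_i+r_j)·cross = 9·37.2500 = 335.2500
Σcross = 837.0000 → A = |Σcross|/2 = 418.5000 mm²
Σ(r_i+r_j)·cross = 26183.0000 → first moment M = |Σ|/6 = 4363.8333
R_c = M/A = 4363.8333/418.5000 = 10.4273 mm
θ = 271° = 4.729842 rad
V = θ·R_c·A = 4.729842·10.4273·418.5000 = 20640.243 mm³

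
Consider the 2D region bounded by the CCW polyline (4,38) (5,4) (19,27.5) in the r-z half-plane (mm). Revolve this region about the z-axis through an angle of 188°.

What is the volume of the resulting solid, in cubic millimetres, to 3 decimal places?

Volume = 7648.521 mm³

Profile (r,z), 3 vertices: (4,38) (5,4) (19,27.5)
edge 0: (4,38)→(5,4)  cross = 4·4 − 5·38 = -174.0000; (r_i+r_j)·cross = 9·-174.0000 = -1566.0000
edge 1: (5,4)→(19,27.5)  cross = 5·27.5 − 19·4 = 61.5000; (r_i+r_j)·cross = 24·61.5000 = 1476.0000
edge 2: (19,27.5)→(4,38)  cross = 19·38 − 4·27.5 = 612.0000; (r_i+r_j)·cross = 23·612.0000 = 14076.0000
Σcross = 499.5000 → A = |Σcross|/2 = 249.7500 mm²
Σ(r_i+r_j)·cross = 13986.0000 → first moment M = |Σ|/6 = 2331.0000
R_c = M/A = 2331.0000/249.7500 = 9.3333 mm
θ = 188° = 3.281219 rad
V = θ·R_c·A = 3.281219·9.3333·249.7500 = 7648.521 mm³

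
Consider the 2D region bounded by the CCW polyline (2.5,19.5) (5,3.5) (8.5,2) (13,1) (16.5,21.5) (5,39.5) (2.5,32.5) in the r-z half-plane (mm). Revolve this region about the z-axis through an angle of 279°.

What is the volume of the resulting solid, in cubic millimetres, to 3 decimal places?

Profile (r,z), 7 vertices: (2.5,19.5) (5,3.5) (8.5,2) (13,1) (16.5,21.5) (5,39.5) (2.5,32.5)
edge 0: (2.5,19.5)→(5,3.5)  cross = 2.5·3.5 − 5·19.5 = -88.7500; (r_i+r_j)·cross = 7.5·-88.7500 = -665.6250
edge 1: (5,3.5)→(8.5,2)  cross = 5·2 − 8.5·3.5 = -19.7500; (r_i+r_j)·cross = 13.5·-19.7500 = -266.6250
edge 2: (8.5,2)→(13,1)  cross = 8.5·1 − 13·2 = -17.5000; (r_i+r_j)·cross = 21.5·-17.5000 = -376.2500
edge 3: (13,1)→(16.5,21.5)  cross = 13·21.5 − 16.5·1 = 263.0000; (r_i+r_j)·cross = 29.5·263.0000 = 7758.5000
edge 4: (16.5,21.5)→(5,39.5)  cross = 16.5·39.5 − 5·21.5 = 544.2500; (r_i+r_j)·cross = 21.5·544.2500 = 11701.3750
edge 5: (5,39.5)→(2.5,32.5)  cross = 5·32.5 − 2.5·39.5 = 63.7500; (r_i+r_j)·cross = 7.5·63.7500 = 478.1250
edge 6: (2.5,32.5)→(2.5,19.5)  cross = 2.5·19.5 − 2.5·32.5 = -32.5000; (r_i+r_j)·cross = 5·-32.5000 = -162.5000
Σcross = 712.5000 → A = |Σcross|/2 = 356.2500 mm²
Σ(r_i+r_j)·cross = 18467.0000 → first moment M = |Σ|/6 = 3077.8333
R_c = M/A = 3077.8333/356.2500 = 8.6395 mm
θ = 279° = 4.869469 rad
V = θ·R_c·A = 4.869469·8.6395·356.2500 = 14987.413 mm³

Volume = 14987.413 mm³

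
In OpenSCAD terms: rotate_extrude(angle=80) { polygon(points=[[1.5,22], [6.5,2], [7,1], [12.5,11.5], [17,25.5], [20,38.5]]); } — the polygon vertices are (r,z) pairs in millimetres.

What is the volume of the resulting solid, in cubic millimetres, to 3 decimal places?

Profile (r,z), 6 vertices: (1.5,22) (6.5,2) (7,1) (12.5,11.5) (17,25.5) (20,38.5)
edge 0: (1.5,22)→(6.5,2)  cross = 1.5·2 − 6.5·22 = -140.0000; (r_i+r_j)·cross = 8·-140.0000 = -1120.0000
edge 1: (6.5,2)→(7,1)  cross = 6.5·1 − 7·2 = -7.5000; (r_i+r_j)·cross = 13.5·-7.5000 = -101.2500
edge 2: (7,1)→(12.5,11.5)  cross = 7·11.5 − 12.5·1 = 68.0000; (r_i+r_j)·cross = 19.5·68.0000 = 1326.0000
edge 3: (12.5,11.5)→(17,25.5)  cross = 12.5·25.5 − 17·11.5 = 123.2500; (r_i+r_j)·cross = 29.5·123.2500 = 3635.8750
edge 4: (17,25.5)→(20,38.5)  cross = 17·38.5 − 20·25.5 = 144.5000; (r_i+r_j)·cross = 37·144.5000 = 5346.5000
edge 5: (20,38.5)→(1.5,22)  cross = 20·22 − 1.5·38.5 = 382.2500; (r_i+r_j)·cross = 21.5·382.2500 = 8218.3750
Σcross = 570.5000 → A = |Σcross|/2 = 285.2500 mm²
Σ(r_i+r_j)·cross = 17305.5000 → first moment M = |Σ|/6 = 2884.2500
R_c = M/A = 2884.2500/285.2500 = 10.1113 mm
θ = 80° = 1.396263 rad
V = θ·R_c·A = 1.396263·10.1113·285.2500 = 4027.173 mm³

Volume = 4027.173 mm³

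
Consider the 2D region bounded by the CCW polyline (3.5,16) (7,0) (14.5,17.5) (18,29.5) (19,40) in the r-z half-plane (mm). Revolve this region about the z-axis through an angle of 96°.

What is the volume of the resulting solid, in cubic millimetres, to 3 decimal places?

Profile (r,z), 5 vertices: (3.5,16) (7,0) (14.5,17.5) (18,29.5) (19,40)
edge 0: (3.5,16)→(7,0)  cross = 3.5·0 − 7·16 = -112.0000; (r_i+r_j)·cross = 10.5·-112.0000 = -1176.0000
edge 1: (7,0)→(14.5,17.5)  cross = 7·17.5 − 14.5·0 = 122.5000; (r_i+r_j)·cross = 21.5·122.5000 = 2633.7500
edge 2: (14.5,17.5)→(18,29.5)  cross = 14.5·29.5 − 18·17.5 = 112.7500; (r_i+r_j)·cross = 32.5·112.7500 = 3664.3750
edge 3: (18,29.5)→(19,40)  cross = 18·40 − 19·29.5 = 159.5000; (r_i+r_j)·cross = 37·159.5000 = 5901.5000
edge 4: (19,40)→(3.5,16)  cross = 19·16 − 3.5·40 = 164.0000; (r_i+r_j)·cross = 22.5·164.0000 = 3690.0000
Σcross = 446.7500 → A = |Σcross|/2 = 223.3750 mm²
Σ(r_i+r_j)·cross = 14713.6250 → first moment M = |Σ|/6 = 2452.2708
R_c = M/A = 2452.2708/223.3750 = 10.9783 mm
θ = 96° = 1.675516 rad
V = θ·R_c·A = 1.675516·10.9783·223.3750 = 4108.819 mm³

Volume = 4108.819 mm³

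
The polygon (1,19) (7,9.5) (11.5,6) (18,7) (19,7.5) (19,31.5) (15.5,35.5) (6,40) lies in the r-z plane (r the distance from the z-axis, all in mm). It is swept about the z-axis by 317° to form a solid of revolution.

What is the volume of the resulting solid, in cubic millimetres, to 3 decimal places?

Volume = 27712.110 mm³

Profile (r,z), 8 vertices: (1,19) (7,9.5) (11.5,6) (18,7) (19,7.5) (19,31.5) (15.5,35.5) (6,40)
edge 0: (1,19)→(7,9.5)  cross = 1·9.5 − 7·19 = -123.5000; (r_i+r_j)·cross = 8·-123.5000 = -988.0000
edge 1: (7,9.5)→(11.5,6)  cross = 7·6 − 11.5·9.5 = -67.2500; (r_i+r_j)·cross = 18.5·-67.2500 = -1244.1250
edge 2: (11.5,6)→(18,7)  cross = 11.5·7 − 18·6 = -27.5000; (r_i+r_j)·cross = 29.5·-27.5000 = -811.2500
edge 3: (18,7)→(19,7.5)  cross = 18·7.5 − 19·7 = 2.0000; (r_i+r_j)·cross = 37·2.0000 = 74.0000
edge 4: (19,7.5)→(19,31.5)  cross = 19·31.5 − 19·7.5 = 456.0000; (r_i+r_j)·cross = 38·456.0000 = 17328.0000
edge 5: (19,31.5)→(15.5,35.5)  cross = 19·35.5 − 15.5·31.5 = 186.2500; (r_i+r_j)·cross = 34.5·186.2500 = 6425.6250
edge 6: (15.5,35.5)→(6,40)  cross = 15.5·40 − 6·35.5 = 407.0000; (r_i+r_j)·cross = 21.5·407.0000 = 8750.5000
edge 7: (6,40)→(1,19)  cross = 6·19 − 1·40 = 74.0000; (r_i+r_j)·cross = 7·74.0000 = 518.0000
Σcross = 907.0000 → A = |Σcross|/2 = 453.5000 mm²
Σ(r_i+r_j)·cross = 30052.7500 → first moment M = |Σ|/6 = 5008.7917
R_c = M/A = 5008.7917/453.5000 = 11.0447 mm
θ = 317° = 5.532694 rad
V = θ·R_c·A = 5.532694·11.0447·453.5000 = 27712.110 mm³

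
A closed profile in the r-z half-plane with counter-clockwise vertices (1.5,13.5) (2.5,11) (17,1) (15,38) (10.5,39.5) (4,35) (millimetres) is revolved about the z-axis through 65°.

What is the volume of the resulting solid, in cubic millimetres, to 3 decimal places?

Volume = 4633.435 mm³

Profile (r,z), 6 vertices: (1.5,13.5) (2.5,11) (17,1) (15,38) (10.5,39.5) (4,35)
edge 0: (1.5,13.5)→(2.5,11)  cross = 1.5·11 − 2.5·13.5 = -17.2500; (r_i+r_j)·cross = 4·-17.2500 = -69.0000
edge 1: (2.5,11)→(17,1)  cross = 2.5·1 − 17·11 = -184.5000; (r_i+r_j)·cross = 19.5·-184.5000 = -3597.7500
edge 2: (17,1)→(15,38)  cross = 17·38 − 15·1 = 631.0000; (r_i+r_j)·cross = 32·631.0000 = 20192.0000
edge 3: (15,38)→(10.5,39.5)  cross = 15·39.5 − 10.5·38 = 193.5000; (r_i+r_j)·cross = 25.5·193.5000 = 4934.2500
edge 4: (10.5,39.5)→(4,35)  cross = 10.5·35 − 4·39.5 = 209.5000; (r_i+r_j)·cross = 14.5·209.5000 = 3037.7500
edge 5: (4,35)→(1.5,13.5)  cross = 4·13.5 − 1.5·35 = 1.5000; (r_i+r_j)·cross = 5.5·1.5000 = 8.2500
Σcross = 833.7500 → A = |Σcross|/2 = 416.8750 mm²
Σ(r_i+r_j)·cross = 24505.5000 → first moment M = |Σ|/6 = 4084.2500
R_c = M/A = 4084.2500/416.8750 = 9.7973 mm
θ = 65° = 1.134464 rad
V = θ·R_c·A = 1.134464·9.7973·416.8750 = 4633.435 mm³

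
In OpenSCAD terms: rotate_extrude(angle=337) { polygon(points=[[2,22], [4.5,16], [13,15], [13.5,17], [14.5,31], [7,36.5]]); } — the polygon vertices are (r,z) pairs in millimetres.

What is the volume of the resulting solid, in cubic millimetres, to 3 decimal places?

Profile (r,z), 6 vertices: (2,22) (4.5,16) (13,15) (13.5,17) (14.5,31) (7,36.5)
edge 0: (2,22)→(4.5,16)  cross = 2·16 − 4.5·22 = -67.0000; (r_i+r_j)·cross = 6.5·-67.0000 = -435.5000
edge 1: (4.5,16)→(13,15)  cross = 4.5·15 − 13·16 = -140.5000; (r_i+r_j)·cross = 17.5·-140.5000 = -2458.7500
edge 2: (13,15)→(13.5,17)  cross = 13·17 − 13.5·15 = 18.5000; (r_i+r_j)·cross = 26.5·18.5000 = 490.2500
edge 3: (13.5,17)→(14.5,31)  cross = 13.5·31 − 14.5·17 = 172.0000; (r_i+r_j)·cross = 28·172.0000 = 4816.0000
edge 4: (14.5,31)→(7,36.5)  cross = 14.5·36.5 − 7·31 = 312.2500; (r_i+r_j)·cross = 21.5·312.2500 = 6713.3750
edge 5: (7,36.5)→(2,22)  cross = 7·22 − 2·36.5 = 81.0000; (r_i+r_j)·cross = 9·81.0000 = 729.0000
Σcross = 376.2500 → A = |Σcross|/2 = 188.1250 mm²
Σ(r_i+r_j)·cross = 9854.3750 → first moment M = |Σ|/6 = 1642.3958
R_c = M/A = 1642.3958/188.1250 = 8.7303 mm
θ = 337° = 5.881760 rad
V = θ·R_c·A = 5.881760·8.7303·188.1250 = 9660.177 mm³

Volume = 9660.177 mm³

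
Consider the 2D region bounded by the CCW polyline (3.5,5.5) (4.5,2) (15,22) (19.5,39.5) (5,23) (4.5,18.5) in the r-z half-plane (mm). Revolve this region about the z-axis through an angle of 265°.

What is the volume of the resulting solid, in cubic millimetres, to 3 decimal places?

Volume = 9689.054 mm³

Profile (r,z), 6 vertices: (3.5,5.5) (4.5,2) (15,22) (19.5,39.5) (5,23) (4.5,18.5)
edge 0: (3.5,5.5)→(4.5,2)  cross = 3.5·2 − 4.5·5.5 = -17.7500; (r_i+r_j)·cross = 8·-17.7500 = -142.0000
edge 1: (4.5,2)→(15,22)  cross = 4.5·22 − 15·2 = 69.0000; (r_i+r_j)·cross = 19.5·69.0000 = 1345.5000
edge 2: (15,22)→(19.5,39.5)  cross = 15·39.5 − 19.5·22 = 163.5000; (r_i+r_j)·cross = 34.5·163.5000 = 5640.7500
edge 3: (19.5,39.5)→(5,23)  cross = 19.5·23 − 5·39.5 = 251.0000; (r_i+r_j)·cross = 24.5·251.0000 = 6149.5000
edge 4: (5,23)→(4.5,18.5)  cross = 5·18.5 − 4.5·23 = -11.0000; (r_i+r_j)·cross = 9.5·-11.0000 = -104.5000
edge 5: (4.5,18.5)→(3.5,5.5)  cross = 4.5·5.5 − 3.5·18.5 = -40.0000; (r_i+r_j)·cross = 8·-40.0000 = -320.0000
Σcross = 414.7500 → A = |Σcross|/2 = 207.3750 mm²
Σ(r_i+r_j)·cross = 12569.2500 → first moment M = |Σ|/6 = 2094.8750
R_c = M/A = 2094.8750/207.3750 = 10.1019 mm
θ = 265° = 4.625123 rad
V = θ·R_c·A = 4.625123·10.1019·207.3750 = 9689.054 mm³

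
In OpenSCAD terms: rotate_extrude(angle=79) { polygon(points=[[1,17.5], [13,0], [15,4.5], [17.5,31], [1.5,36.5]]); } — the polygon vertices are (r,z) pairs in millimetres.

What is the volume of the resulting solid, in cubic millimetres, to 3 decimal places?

Volume = 5109.238 mm³

Profile (r,z), 5 vertices: (1,17.5) (13,0) (15,4.5) (17.5,31) (1.5,36.5)
edge 0: (1,17.5)→(13,0)  cross = 1·0 − 13·17.5 = -227.5000; (r_i+r_j)·cross = 14·-227.5000 = -3185.0000
edge 1: (13,0)→(15,4.5)  cross = 13·4.5 − 15·0 = 58.5000; (r_i+r_j)·cross = 28·58.5000 = 1638.0000
edge 2: (15,4.5)→(17.5,31)  cross = 15·31 − 17.5·4.5 = 386.2500; (r_i+r_j)·cross = 32.5·386.2500 = 12553.1250
edge 3: (17.5,31)→(1.5,36.5)  cross = 17.5·36.5 − 1.5·31 = 592.2500; (r_i+r_j)·cross = 19·592.2500 = 11252.7500
edge 4: (1.5,36.5)→(1,17.5)  cross = 1.5·17.5 − 1·36.5 = -10.2500; (r_i+r_j)·cross = 2.5·-10.2500 = -25.6250
Σcross = 799.2500 → A = |Σcross|/2 = 399.6250 mm²
Σ(r_i+r_j)·cross = 22233.2500 → first moment M = |Σ|/6 = 3705.5417
R_c = M/A = 3705.5417/399.6250 = 9.2725 mm
θ = 79° = 1.378810 rad
V = θ·R_c·A = 1.378810·9.2725·399.6250 = 5109.238 mm³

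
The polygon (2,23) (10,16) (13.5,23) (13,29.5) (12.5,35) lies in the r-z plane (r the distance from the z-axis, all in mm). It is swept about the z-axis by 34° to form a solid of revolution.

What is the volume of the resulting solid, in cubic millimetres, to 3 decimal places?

Volume = 587.107 mm³

Profile (r,z), 5 vertices: (2,23) (10,16) (13.5,23) (13,29.5) (12.5,35)
edge 0: (2,23)→(10,16)  cross = 2·16 − 10·23 = -198.0000; (r_i+r_j)·cross = 12·-198.0000 = -2376.0000
edge 1: (10,16)→(13.5,23)  cross = 10·23 − 13.5·16 = 14.0000; (r_i+r_j)·cross = 23.5·14.0000 = 329.0000
edge 2: (13.5,23)→(13,29.5)  cross = 13.5·29.5 − 13·23 = 99.2500; (r_i+r_j)·cross = 26.5·99.2500 = 2630.1250
edge 3: (13,29.5)→(12.5,35)  cross = 13·35 − 12.5·29.5 = 86.2500; (r_i+r_j)·cross = 25.5·86.2500 = 2199.3750
edge 4: (12.5,35)→(2,23)  cross = 12.5·23 − 2·35 = 217.5000; (r_i+r_j)·cross = 14.5·217.5000 = 3153.7500
Σcross = 219.0000 → A = |Σcross|/2 = 109.5000 mm²
Σ(r_i+r_j)·cross = 5936.2500 → first moment M = |Σ|/6 = 989.3750
R_c = M/A = 989.3750/109.5000 = 9.0354 mm
θ = 34° = 0.593412 rad
V = θ·R_c·A = 0.593412·9.0354·109.5000 = 587.107 mm³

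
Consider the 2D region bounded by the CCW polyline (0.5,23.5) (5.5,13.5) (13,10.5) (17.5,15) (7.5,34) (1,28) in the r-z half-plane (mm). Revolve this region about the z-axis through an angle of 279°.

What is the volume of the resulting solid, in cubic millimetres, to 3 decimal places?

Volume = 8929.388 mm³

Profile (r,z), 6 vertices: (0.5,23.5) (5.5,13.5) (13,10.5) (17.5,15) (7.5,34) (1,28)
edge 0: (0.5,23.5)→(5.5,13.5)  cross = 0.5·13.5 − 5.5·23.5 = -122.5000; (r_i+r_j)·cross = 6·-122.5000 = -735.0000
edge 1: (5.5,13.5)→(13,10.5)  cross = 5.5·10.5 − 13·13.5 = -117.7500; (r_i+r_j)·cross = 18.5·-117.7500 = -2178.3750
edge 2: (13,10.5)→(17.5,15)  cross = 13·15 − 17.5·10.5 = 11.2500; (r_i+r_j)·cross = 30.5·11.2500 = 343.1250
edge 3: (17.5,15)→(7.5,34)  cross = 17.5·34 − 7.5·15 = 482.5000; (r_i+r_j)·cross = 25·482.5000 = 12062.5000
edge 4: (7.5,34)→(1,28)  cross = 7.5·28 − 1·34 = 176.0000; (r_i+r_j)·cross = 8.5·176.0000 = 1496.0000
edge 5: (1,28)→(0.5,23.5)  cross = 1·23.5 − 0.5·28 = 9.5000; (r_i+r_j)·cross = 1.5·9.5000 = 14.2500
Σcross = 439.0000 → A = |Σcross|/2 = 219.5000 mm²
Σ(r_i+r_j)·cross = 11002.5000 → first moment M = |Σ|/6 = 1833.7500
R_c = M/A = 1833.7500/219.5000 = 8.3542 mm
θ = 279° = 4.869469 rad
V = θ·R_c·A = 4.869469·8.3542·219.5000 = 8929.388 mm³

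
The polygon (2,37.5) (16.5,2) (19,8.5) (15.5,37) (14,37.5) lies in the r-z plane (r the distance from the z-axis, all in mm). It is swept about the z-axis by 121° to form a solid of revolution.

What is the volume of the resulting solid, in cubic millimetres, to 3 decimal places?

Volume = 7402.381 mm³

Profile (r,z), 5 vertices: (2,37.5) (16.5,2) (19,8.5) (15.5,37) (14,37.5)
edge 0: (2,37.5)→(16.5,2)  cross = 2·2 − 16.5·37.5 = -614.7500; (r_i+r_j)·cross = 18.5·-614.7500 = -11372.8750
edge 1: (16.5,2)→(19,8.5)  cross = 16.5·8.5 − 19·2 = 102.2500; (r_i+r_j)·cross = 35.5·102.2500 = 3629.8750
edge 2: (19,8.5)→(15.5,37)  cross = 19·37 − 15.5·8.5 = 571.2500; (r_i+r_j)·cross = 34.5·571.2500 = 19708.1250
edge 3: (15.5,37)→(14,37.5)  cross = 15.5·37.5 − 14·37 = 63.2500; (r_i+r_j)·cross = 29.5·63.2500 = 1865.8750
edge 4: (14,37.5)→(2,37.5)  cross = 14·37.5 − 2·37.5 = 450.0000; (r_i+r_j)·cross = 16·450.0000 = 7200.0000
Σcross = 572.0000 → A = |Σcross|/2 = 286.0000 mm²
Σ(r_i+r_j)·cross = 21031.0000 → first moment M = |Σ|/6 = 3505.1667
R_c = M/A = 3505.1667/286.0000 = 12.2558 mm
θ = 121° = 2.111848 rad
V = θ·R_c·A = 2.111848·12.2558·286.0000 = 7402.381 mm³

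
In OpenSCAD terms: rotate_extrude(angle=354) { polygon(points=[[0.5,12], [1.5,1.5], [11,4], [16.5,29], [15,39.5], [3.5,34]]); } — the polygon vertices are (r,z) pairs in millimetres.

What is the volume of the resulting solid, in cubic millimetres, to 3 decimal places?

Profile (r,z), 6 vertices: (0.5,12) (1.5,1.5) (11,4) (16.5,29) (15,39.5) (3.5,34)
edge 0: (0.5,12)→(1.5,1.5)  cross = 0.5·1.5 − 1.5·12 = -17.2500; (r_i+r_j)·cross = 2·-17.2500 = -34.5000
edge 1: (1.5,1.5)→(11,4)  cross = 1.5·4 − 11·1.5 = -10.5000; (r_i+r_j)·cross = 12.5·-10.5000 = -131.2500
edge 2: (11,4)→(16.5,29)  cross = 11·29 − 16.5·4 = 253.0000; (r_i+r_j)·cross = 27.5·253.0000 = 6957.5000
edge 3: (16.5,29)→(15,39.5)  cross = 16.5·39.5 − 15·29 = 216.7500; (r_i+r_j)·cross = 31.5·216.7500 = 6827.6250
edge 4: (15,39.5)→(3.5,34)  cross = 15·34 − 3.5·39.5 = 371.7500; (r_i+r_j)·cross = 18.5·371.7500 = 6877.3750
edge 5: (3.5,34)→(0.5,12)  cross = 3.5·12 − 0.5·34 = 25.0000; (r_i+r_j)·cross = 4·25.0000 = 100.0000
Σcross = 838.7500 → A = |Σcross|/2 = 419.3750 mm²
Σ(r_i+r_j)·cross = 20596.7500 → first moment M = |Σ|/6 = 3432.7917
R_c = M/A = 3432.7917/419.3750 = 8.1855 mm
θ = 354° = 6.178466 rad
V = θ·R_c·A = 6.178466·8.1855·419.3750 = 21209.385 mm³

Volume = 21209.385 mm³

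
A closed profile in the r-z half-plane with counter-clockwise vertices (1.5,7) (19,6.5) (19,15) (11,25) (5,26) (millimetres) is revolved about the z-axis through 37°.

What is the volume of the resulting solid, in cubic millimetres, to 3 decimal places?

Volume = 1663.979 mm³

Profile (r,z), 5 vertices: (1.5,7) (19,6.5) (19,15) (11,25) (5,26)
edge 0: (1.5,7)→(19,6.5)  cross = 1.5·6.5 − 19·7 = -123.2500; (r_i+r_j)·cross = 20.5·-123.2500 = -2526.6250
edge 1: (19,6.5)→(19,15)  cross = 19·15 − 19·6.5 = 161.5000; (r_i+r_j)·cross = 38·161.5000 = 6137.0000
edge 2: (19,15)→(11,25)  cross = 19·25 − 11·15 = 310.0000; (r_i+r_j)·cross = 30·310.0000 = 9300.0000
edge 3: (11,25)→(5,26)  cross = 11·26 − 5·25 = 161.0000; (r_i+r_j)·cross = 16·161.0000 = 2576.0000
edge 4: (5,26)→(1.5,7)  cross = 5·7 − 1.5·26 = -4.0000; (r_i+r_j)·cross = 6.5·-4.0000 = -26.0000
Σcross = 505.2500 → A = |Σcross|/2 = 252.6250 mm²
Σ(r_i+r_j)·cross = 15460.3750 → first moment M = |Σ|/6 = 2576.7292
R_c = M/A = 2576.7292/252.6250 = 10.1998 mm
θ = 37° = 0.645772 rad
V = θ·R_c·A = 0.645772·10.1998·252.6250 = 1663.979 mm³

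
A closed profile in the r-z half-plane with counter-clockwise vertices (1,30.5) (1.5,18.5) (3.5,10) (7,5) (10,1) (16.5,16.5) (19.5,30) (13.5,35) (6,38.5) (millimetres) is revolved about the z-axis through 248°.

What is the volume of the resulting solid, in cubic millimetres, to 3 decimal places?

Profile (r,z), 9 vertices: (1,30.5) (1.5,18.5) (3.5,10) (7,5) (10,1) (16.5,16.5) (19.5,30) (13.5,35) (6,38.5)
edge 0: (1,30.5)→(1.5,18.5)  cross = 1·18.5 − 1.5·30.5 = -27.2500; (r_i+r_j)·cross = 2.5·-27.2500 = -68.1250
edge 1: (1.5,18.5)→(3.5,10)  cross = 1.5·10 − 3.5·18.5 = -49.7500; (r_i+r_j)·cross = 5·-49.7500 = -248.7500
edge 2: (3.5,10)→(7,5)  cross = 3.5·5 − 7·10 = -52.5000; (r_i+r_j)·cross = 10.5·-52.5000 = -551.2500
edge 3: (7,5)→(10,1)  cross = 7·1 − 10·5 = -43.0000; (r_i+r_j)·cross = 17·-43.0000 = -731.0000
edge 4: (10,1)→(16.5,16.5)  cross = 10·16.5 − 16.5·1 = 148.5000; (r_i+r_j)·cross = 26.5·148.5000 = 3935.2500
edge 5: (16.5,16.5)→(19.5,30)  cross = 16.5·30 − 19.5·16.5 = 173.2500; (r_i+r_j)·cross = 36·173.2500 = 6237.0000
edge 6: (19.5,30)→(13.5,35)  cross = 19.5·35 − 13.5·30 = 277.5000; (r_i+r_j)·cross = 33·277.5000 = 9157.5000
edge 7: (13.5,35)→(6,38.5)  cross = 13.5·38.5 − 6·35 = 309.7500; (r_i+r_j)·cross = 19.5·309.7500 = 6040.1250
edge 8: (6,38.5)→(1,30.5)  cross = 6·30.5 − 1·38.5 = 144.5000; (r_i+r_j)·cross = 7·144.5000 = 1011.5000
Σcross = 881.0000 → A = |Σcross|/2 = 440.5000 mm²
Σ(r_i+r_j)·cross = 24782.2500 → first moment M = |Σ|/6 = 4130.3750
R_c = M/A = 4130.3750/440.5000 = 9.3766 mm
θ = 248° = 4.328417 rad
V = θ·R_c·A = 4.328417·9.3766·440.5000 = 17877.983 mm³

Volume = 17877.983 mm³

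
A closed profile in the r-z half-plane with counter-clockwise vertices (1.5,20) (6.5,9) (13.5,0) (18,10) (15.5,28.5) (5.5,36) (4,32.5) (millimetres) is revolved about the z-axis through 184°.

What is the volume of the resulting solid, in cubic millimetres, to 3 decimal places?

Volume = 11674.397 mm³

Profile (r,z), 7 vertices: (1.5,20) (6.5,9) (13.5,0) (18,10) (15.5,28.5) (5.5,36) (4,32.5)
edge 0: (1.5,20)→(6.5,9)  cross = 1.5·9 − 6.5·20 = -116.5000; (r_i+r_j)·cross = 8·-116.5000 = -932.0000
edge 1: (6.5,9)→(13.5,0)  cross = 6.5·0 − 13.5·9 = -121.5000; (r_i+r_j)·cross = 20·-121.5000 = -2430.0000
edge 2: (13.5,0)→(18,10)  cross = 13.5·10 − 18·0 = 135.0000; (r_i+r_j)·cross = 31.5·135.0000 = 4252.5000
edge 3: (18,10)→(15.5,28.5)  cross = 18·28.5 − 15.5·10 = 358.0000; (r_i+r_j)·cross = 33.5·358.0000 = 11993.0000
edge 4: (15.5,28.5)→(5.5,36)  cross = 15.5·36 − 5.5·28.5 = 401.2500; (r_i+r_j)·cross = 21·401.2500 = 8426.2500
edge 5: (5.5,36)→(4,32.5)  cross = 5.5·32.5 − 4·36 = 34.7500; (r_i+r_j)·cross = 9.5·34.7500 = 330.1250
edge 6: (4,32.5)→(1.5,20)  cross = 4·20 − 1.5·32.5 = 31.2500; (r_i+r_j)·cross = 5.5·31.2500 = 171.8750
Σcross = 722.2500 → A = |Σcross|/2 = 361.1250 mm²
Σ(r_i+r_j)·cross = 21811.7500 → first moment M = |Σ|/6 = 3635.2917
R_c = M/A = 3635.2917/361.1250 = 10.0666 mm
θ = 184° = 3.211406 rad
V = θ·R_c·A = 3.211406·10.0666·361.1250 = 11674.397 mm³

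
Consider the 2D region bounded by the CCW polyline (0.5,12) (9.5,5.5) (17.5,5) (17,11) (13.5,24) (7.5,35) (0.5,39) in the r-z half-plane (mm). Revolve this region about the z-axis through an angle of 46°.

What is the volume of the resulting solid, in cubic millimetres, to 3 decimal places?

Profile (r,z), 7 vertices: (0.5,12) (9.5,5.5) (17.5,5) (17,11) (13.5,24) (7.5,35) (0.5,39)
edge 0: (0.5,12)→(9.5,5.5)  cross = 0.5·5.5 − 9.5·12 = -111.2500; (r_i+r_j)·cross = 10·-111.2500 = -1112.5000
edge 1: (9.5,5.5)→(17.5,5)  cross = 9.5·5 − 17.5·5.5 = -48.7500; (r_i+r_j)·cross = 27·-48.7500 = -1316.2500
edge 2: (17.5,5)→(17,11)  cross = 17.5·11 − 17·5 = 107.5000; (r_i+r_j)·cross = 34.5·107.5000 = 3708.7500
edge 3: (17,11)→(13.5,24)  cross = 17·24 − 13.5·11 = 259.5000; (r_i+r_j)·cross = 30.5·259.5000 = 7914.7500
edge 4: (13.5,24)→(7.5,35)  cross = 13.5·35 − 7.5·24 = 292.5000; (r_i+r_j)·cross = 21·292.5000 = 6142.5000
edge 5: (7.5,35)→(0.5,39)  cross = 7.5·39 − 0.5·35 = 275.0000; (r_i+r_j)·cross = 8·275.0000 = 2200.0000
edge 6: (0.5,39)→(0.5,12)  cross = 0.5·12 − 0.5·39 = -13.5000; (r_i+r_j)·cross = 1·-13.5000 = -13.5000
Σcross = 761.0000 → A = |Σcross|/2 = 380.5000 mm²
Σ(r_i+r_j)·cross = 17523.7500 → first moment M = |Σ|/6 = 2920.6250
R_c = M/A = 2920.6250/380.5000 = 7.6758 mm
θ = 46° = 0.802851 rad
V = θ·R_c·A = 0.802851·7.6758·380.5000 = 2344.828 mm³

Volume = 2344.828 mm³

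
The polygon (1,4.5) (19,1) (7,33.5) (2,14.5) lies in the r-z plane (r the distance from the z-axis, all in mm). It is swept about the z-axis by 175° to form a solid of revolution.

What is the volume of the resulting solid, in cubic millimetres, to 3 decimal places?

Volume = 7621.053 mm³

Profile (r,z), 4 vertices: (1,4.5) (19,1) (7,33.5) (2,14.5)
edge 0: (1,4.5)→(19,1)  cross = 1·1 − 19·4.5 = -84.5000; (r_i+r_j)·cross = 20·-84.5000 = -1690.0000
edge 1: (19,1)→(7,33.5)  cross = 19·33.5 − 7·1 = 629.5000; (r_i+r_j)·cross = 26·629.5000 = 16367.0000
edge 2: (7,33.5)→(2,14.5)  cross = 7·14.5 − 2·33.5 = 34.5000; (r_i+r_j)·cross = 9·34.5000 = 310.5000
edge 3: (2,14.5)→(1,4.5)  cross = 2·4.5 − 1·14.5 = -5.5000; (r_i+r_j)·cross = 3·-5.5000 = -16.5000
Σcross = 574.0000 → A = |Σcross|/2 = 287.0000 mm²
Σ(r_i+r_j)·cross = 14971.0000 → first moment M = |Σ|/6 = 2495.1667
R_c = M/A = 2495.1667/287.0000 = 8.6940 mm
θ = 175° = 3.054326 rad
V = θ·R_c·A = 3.054326·8.6940·287.0000 = 7621.053 mm³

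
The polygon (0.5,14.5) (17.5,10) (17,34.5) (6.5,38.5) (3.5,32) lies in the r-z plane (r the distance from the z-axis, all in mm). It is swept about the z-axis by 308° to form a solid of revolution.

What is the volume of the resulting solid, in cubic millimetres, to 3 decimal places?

Volume = 19235.067 mm³

Profile (r,z), 5 vertices: (0.5,14.5) (17.5,10) (17,34.5) (6.5,38.5) (3.5,32)
edge 0: (0.5,14.5)→(17.5,10)  cross = 0.5·10 − 17.5·14.5 = -248.7500; (r_i+r_j)·cross = 18·-248.7500 = -4477.5000
edge 1: (17.5,10)→(17,34.5)  cross = 17.5·34.5 − 17·10 = 433.7500; (r_i+r_j)·cross = 34.5·433.7500 = 14964.3750
edge 2: (17,34.5)→(6.5,38.5)  cross = 17·38.5 − 6.5·34.5 = 430.2500; (r_i+r_j)·cross = 23.5·430.2500 = 10110.8750
edge 3: (6.5,38.5)→(3.5,32)  cross = 6.5·32 − 3.5·38.5 = 73.2500; (r_i+r_j)·cross = 10·73.2500 = 732.5000
edge 4: (3.5,32)→(0.5,14.5)  cross = 3.5·14.5 − 0.5·32 = 34.7500; (r_i+r_j)·cross = 4·34.7500 = 139.0000
Σcross = 723.2500 → A = |Σcross|/2 = 361.6250 mm²
Σ(r_i+r_j)·cross = 21469.2500 → first moment M = |Σ|/6 = 3578.2083
R_c = M/A = 3578.2083/361.6250 = 9.8948 mm
θ = 308° = 5.375614 rad
V = θ·R_c·A = 5.375614·9.8948·361.6250 = 19235.067 mm³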